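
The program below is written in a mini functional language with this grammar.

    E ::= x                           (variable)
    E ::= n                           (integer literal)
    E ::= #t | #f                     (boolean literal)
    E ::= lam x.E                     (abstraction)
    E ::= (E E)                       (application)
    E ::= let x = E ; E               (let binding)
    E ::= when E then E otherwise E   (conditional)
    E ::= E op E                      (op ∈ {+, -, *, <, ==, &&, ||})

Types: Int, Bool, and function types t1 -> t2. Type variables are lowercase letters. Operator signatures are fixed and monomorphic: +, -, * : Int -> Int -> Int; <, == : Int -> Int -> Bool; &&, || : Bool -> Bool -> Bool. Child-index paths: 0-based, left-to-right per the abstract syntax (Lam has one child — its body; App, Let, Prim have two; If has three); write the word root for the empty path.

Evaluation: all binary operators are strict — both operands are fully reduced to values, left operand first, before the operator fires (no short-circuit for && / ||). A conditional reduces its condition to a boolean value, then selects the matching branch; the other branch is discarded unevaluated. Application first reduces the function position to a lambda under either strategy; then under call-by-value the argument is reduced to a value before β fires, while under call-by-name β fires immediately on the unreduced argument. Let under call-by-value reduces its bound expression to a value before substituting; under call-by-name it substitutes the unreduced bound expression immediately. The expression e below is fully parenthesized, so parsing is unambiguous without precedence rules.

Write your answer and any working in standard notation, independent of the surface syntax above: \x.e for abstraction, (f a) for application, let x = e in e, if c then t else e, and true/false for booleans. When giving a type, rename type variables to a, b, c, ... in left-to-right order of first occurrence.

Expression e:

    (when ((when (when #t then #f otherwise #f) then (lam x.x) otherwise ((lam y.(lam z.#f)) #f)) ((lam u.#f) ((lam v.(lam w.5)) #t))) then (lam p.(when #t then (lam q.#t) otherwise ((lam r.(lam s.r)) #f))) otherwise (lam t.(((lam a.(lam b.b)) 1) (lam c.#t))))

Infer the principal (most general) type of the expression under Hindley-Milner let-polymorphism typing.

Answer: a -> b -> Bool

Derivation:
  unify Bool ~ Bool
  unify Bool ~ Bool
  unify Bool ~ Bool
x : a
\x._ : a -> a
\z._ : c -> Bool
\y._ : b -> c -> Bool
  unify b -> c -> Bool ~ Bool -> d
  unify b ~ Bool
  unify c -> Bool ~ d
_ _ : c -> Bool
  unify a -> a ~ c -> Bool
  unify a ~ c
  unify c ~ Bool
\u._ : e -> Bool
\w._ : g -> Int
\v._ : f -> g -> Int
  unify f -> g -> Int ~ Bool -> h
  unify f ~ Bool
  unify g -> Int ~ h
_ _ : g -> Int
  unify e -> Bool ~ (g -> Int) -> i
  unify e ~ g -> Int
  unify Bool ~ i
_ _ : Bool
  unify Bool -> Bool ~ Bool -> j
  unify Bool ~ Bool
  unify Bool ~ j
_ _ : Bool
  unify Bool ~ Bool
  unify Bool ~ Bool
\q._ : l -> Bool
r : m
\s._ : n -> m
\r._ : m -> n -> m
  unify m -> n -> m ~ Bool -> o
  unify m ~ Bool
  unify n -> Bool ~ o
_ _ : n -> Bool
  unify l -> Bool ~ n -> Bool
  unify l ~ n
  unify Bool ~ Bool
\p._ : k -> n -> Bool
b : r
\b._ : r -> r
\a._ : q -> r -> r
  unify q -> r -> r ~ Int -> s
  unify q ~ Int
  unify r -> r ~ s
_ _ : r -> r
\c._ : t -> Bool
  unify r -> r ~ (t -> Bool) -> u
  unify r ~ t -> Bool
  unify t -> Bool ~ u
_ _ : t -> Bool
\t._ : p -> t -> Bool
  unify k -> n -> Bool ~ p -> t -> Bool
  unify k ~ p
  unify n -> Bool ~ t -> Bool
  unify n ~ t
  unify Bool ~ Bool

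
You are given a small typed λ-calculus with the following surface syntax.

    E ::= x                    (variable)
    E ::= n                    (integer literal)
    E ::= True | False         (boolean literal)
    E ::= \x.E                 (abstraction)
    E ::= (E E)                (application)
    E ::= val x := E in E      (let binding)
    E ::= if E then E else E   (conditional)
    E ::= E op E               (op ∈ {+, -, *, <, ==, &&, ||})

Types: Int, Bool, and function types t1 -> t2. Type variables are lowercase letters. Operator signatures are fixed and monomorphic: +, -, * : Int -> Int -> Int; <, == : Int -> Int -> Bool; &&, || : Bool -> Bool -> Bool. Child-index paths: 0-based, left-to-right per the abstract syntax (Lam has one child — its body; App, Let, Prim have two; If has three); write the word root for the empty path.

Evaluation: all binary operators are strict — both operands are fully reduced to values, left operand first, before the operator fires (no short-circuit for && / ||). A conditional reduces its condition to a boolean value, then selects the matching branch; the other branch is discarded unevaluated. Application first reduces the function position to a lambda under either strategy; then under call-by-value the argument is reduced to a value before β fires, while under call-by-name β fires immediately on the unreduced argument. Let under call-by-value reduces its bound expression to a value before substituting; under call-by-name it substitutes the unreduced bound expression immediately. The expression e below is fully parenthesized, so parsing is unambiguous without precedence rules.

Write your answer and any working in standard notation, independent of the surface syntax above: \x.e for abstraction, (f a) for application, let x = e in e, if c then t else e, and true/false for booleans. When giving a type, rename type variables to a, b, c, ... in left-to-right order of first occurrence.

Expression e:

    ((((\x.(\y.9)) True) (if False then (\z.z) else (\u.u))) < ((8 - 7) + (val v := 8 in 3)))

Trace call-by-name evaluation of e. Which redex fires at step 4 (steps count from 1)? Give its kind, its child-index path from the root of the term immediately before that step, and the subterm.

Answer: let at 1.1 : (let v = 8 in 3)

Working:
step 0: ((((\x.(\y.9)) true) (if false then (\z.z) else (\u.u))) < ((8 - 7) + (let v = 8 in 3)))
step 1: [beta@0.0] (((\y.9) (if false then (\z.z) else (\u.u))) < ((8 - 7) + (let v = 8 in 3)))
step 2: [beta@0] (9 < ((8 - 7) + (let v = 8 in 3)))
step 3: [delta@1.0] (9 < (1 + (let v = 8 in 3)))
step 4: [let@1.1] (9 < (1 + 3))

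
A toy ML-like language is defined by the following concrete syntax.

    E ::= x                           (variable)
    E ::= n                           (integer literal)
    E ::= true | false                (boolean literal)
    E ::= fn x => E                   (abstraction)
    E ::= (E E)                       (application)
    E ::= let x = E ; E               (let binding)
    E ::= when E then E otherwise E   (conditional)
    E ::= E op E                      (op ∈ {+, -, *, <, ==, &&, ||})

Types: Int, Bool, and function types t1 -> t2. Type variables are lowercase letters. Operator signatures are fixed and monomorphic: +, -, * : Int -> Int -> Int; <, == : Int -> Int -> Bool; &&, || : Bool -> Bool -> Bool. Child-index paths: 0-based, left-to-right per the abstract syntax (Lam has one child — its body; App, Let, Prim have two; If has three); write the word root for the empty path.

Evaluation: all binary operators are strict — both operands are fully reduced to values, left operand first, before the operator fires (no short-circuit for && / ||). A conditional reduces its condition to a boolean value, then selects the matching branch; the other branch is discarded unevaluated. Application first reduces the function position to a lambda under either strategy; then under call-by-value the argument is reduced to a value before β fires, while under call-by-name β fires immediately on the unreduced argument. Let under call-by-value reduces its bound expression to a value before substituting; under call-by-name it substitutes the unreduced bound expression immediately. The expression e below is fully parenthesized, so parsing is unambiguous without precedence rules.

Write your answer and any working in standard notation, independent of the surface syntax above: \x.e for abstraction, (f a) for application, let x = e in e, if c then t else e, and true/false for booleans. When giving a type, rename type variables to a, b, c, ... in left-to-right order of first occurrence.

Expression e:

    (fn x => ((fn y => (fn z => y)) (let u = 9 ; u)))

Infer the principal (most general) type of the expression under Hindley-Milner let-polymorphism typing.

Answer: a -> b -> Int

Trace:
y : b
\z._ : c -> b
\y._ : b -> c -> b
let u : Int
u : Int
  unify b -> c -> b ~ Int -> d
  unify b ~ Int
  unify c -> Int ~ d
_ _ : c -> Int
\x._ : a -> c -> Int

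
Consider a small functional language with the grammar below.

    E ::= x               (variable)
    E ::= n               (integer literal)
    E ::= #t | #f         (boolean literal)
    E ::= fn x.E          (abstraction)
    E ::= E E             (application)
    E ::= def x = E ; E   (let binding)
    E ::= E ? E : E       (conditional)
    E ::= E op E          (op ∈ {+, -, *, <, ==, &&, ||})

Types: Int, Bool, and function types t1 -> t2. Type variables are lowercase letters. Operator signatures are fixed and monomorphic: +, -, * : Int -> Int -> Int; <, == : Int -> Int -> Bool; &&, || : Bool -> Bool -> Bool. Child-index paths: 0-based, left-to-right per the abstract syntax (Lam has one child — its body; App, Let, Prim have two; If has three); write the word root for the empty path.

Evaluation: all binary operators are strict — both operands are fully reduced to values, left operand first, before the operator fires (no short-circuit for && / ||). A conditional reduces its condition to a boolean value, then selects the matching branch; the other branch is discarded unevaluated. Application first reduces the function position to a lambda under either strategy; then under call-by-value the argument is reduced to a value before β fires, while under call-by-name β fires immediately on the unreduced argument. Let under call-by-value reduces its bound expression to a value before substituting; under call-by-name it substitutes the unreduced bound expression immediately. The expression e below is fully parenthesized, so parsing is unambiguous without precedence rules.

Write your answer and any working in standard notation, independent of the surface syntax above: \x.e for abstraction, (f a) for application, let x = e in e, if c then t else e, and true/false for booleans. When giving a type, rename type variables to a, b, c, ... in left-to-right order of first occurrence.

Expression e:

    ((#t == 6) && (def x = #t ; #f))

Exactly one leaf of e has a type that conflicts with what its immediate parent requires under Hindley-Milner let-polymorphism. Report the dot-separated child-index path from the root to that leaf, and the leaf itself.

Derivation:
  unify Bool ~ Int
  FAIL: mismatch Bool ~ Int

Answer: 0.0 : true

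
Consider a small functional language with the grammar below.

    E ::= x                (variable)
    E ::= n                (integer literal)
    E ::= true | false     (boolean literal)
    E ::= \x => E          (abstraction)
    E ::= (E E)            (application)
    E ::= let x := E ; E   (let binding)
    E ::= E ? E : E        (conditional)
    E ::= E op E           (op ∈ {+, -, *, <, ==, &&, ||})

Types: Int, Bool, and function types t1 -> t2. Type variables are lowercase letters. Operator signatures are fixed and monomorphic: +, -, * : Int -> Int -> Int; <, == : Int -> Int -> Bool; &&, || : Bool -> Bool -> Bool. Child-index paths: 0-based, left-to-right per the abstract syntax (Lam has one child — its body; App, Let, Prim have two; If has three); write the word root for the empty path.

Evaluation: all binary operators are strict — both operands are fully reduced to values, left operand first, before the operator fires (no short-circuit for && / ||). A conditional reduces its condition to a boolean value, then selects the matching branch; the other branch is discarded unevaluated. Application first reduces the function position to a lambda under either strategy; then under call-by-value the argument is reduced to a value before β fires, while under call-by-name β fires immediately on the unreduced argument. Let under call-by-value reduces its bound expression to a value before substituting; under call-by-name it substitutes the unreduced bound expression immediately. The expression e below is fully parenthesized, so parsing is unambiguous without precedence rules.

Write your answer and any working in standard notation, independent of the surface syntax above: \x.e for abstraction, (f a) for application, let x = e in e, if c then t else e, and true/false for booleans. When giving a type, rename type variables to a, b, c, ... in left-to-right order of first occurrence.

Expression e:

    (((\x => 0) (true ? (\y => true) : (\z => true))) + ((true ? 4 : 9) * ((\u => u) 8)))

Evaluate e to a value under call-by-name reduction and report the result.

Trace:
step 0: (((\x.0) (if true then (\y.true) else (\z.true))) + ((if true then 4 else 9) * ((\u.u) 8)))
step 1: [beta@0] (0 + ((if true then 4 else 9) * ((\u.u) 8)))
step 2: [if@1.0] (0 + (4 * ((\u.u) 8)))
step 3: [beta@1.1] (0 + (4 * 8))
step 4: [delta@1] (0 + 32)
step 5: [delta@root] 32

Answer: 32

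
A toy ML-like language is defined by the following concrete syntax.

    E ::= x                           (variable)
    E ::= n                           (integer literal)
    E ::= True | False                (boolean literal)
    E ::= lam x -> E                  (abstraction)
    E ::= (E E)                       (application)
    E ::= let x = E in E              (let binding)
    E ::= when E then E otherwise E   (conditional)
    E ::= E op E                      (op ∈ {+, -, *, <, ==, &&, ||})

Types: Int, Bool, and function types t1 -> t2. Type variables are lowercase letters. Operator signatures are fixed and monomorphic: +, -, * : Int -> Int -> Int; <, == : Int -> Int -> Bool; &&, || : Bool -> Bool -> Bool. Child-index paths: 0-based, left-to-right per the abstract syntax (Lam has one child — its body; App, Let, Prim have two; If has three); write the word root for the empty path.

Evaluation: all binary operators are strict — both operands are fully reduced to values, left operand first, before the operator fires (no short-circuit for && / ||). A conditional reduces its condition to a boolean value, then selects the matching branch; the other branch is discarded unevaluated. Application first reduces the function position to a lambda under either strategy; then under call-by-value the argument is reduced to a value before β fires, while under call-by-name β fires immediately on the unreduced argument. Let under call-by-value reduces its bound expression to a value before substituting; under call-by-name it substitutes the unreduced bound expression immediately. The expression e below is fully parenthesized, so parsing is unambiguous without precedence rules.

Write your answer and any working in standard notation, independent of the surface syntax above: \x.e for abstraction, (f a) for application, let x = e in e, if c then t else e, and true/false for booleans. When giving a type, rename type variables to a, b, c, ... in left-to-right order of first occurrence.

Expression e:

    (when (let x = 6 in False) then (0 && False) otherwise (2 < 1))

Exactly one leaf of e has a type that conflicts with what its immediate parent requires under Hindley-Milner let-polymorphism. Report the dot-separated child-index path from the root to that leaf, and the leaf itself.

Answer: 1.0 : 0

Derivation:
let x : Int
  unify Bool ~ Bool
  unify Int ~ Bool
  FAIL: mismatch Int ~ Bool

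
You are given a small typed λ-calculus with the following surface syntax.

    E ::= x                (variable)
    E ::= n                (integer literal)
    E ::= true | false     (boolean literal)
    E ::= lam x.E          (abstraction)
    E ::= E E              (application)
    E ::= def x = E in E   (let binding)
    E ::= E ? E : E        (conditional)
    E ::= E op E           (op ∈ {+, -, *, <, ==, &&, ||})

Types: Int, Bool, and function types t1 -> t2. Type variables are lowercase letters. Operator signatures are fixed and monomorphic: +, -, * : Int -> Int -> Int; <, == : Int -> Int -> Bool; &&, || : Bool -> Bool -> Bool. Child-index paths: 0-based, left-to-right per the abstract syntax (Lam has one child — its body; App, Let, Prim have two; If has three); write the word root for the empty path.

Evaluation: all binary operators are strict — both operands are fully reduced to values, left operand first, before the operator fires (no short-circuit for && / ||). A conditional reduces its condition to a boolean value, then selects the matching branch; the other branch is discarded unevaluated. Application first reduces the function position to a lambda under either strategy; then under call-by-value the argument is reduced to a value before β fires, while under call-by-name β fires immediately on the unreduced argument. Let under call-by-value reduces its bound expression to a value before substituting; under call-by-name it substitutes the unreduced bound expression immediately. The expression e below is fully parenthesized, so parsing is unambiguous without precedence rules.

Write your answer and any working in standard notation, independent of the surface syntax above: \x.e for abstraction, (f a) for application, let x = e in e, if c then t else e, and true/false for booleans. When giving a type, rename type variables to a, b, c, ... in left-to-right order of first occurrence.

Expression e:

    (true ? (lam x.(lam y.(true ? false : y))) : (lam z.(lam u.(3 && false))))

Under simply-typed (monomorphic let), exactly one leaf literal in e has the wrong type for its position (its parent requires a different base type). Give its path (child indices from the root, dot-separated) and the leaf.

Answer: 2.0.0.0 : 3

Derivation:
  unify Bool ~ Bool
  unify Bool ~ Bool
y : b
  unify Bool ~ b
\y._ : Bool -> Bool
\x._ : a -> Bool -> Bool
  unify Int ~ Bool
  FAIL: mismatch Int ~ Bool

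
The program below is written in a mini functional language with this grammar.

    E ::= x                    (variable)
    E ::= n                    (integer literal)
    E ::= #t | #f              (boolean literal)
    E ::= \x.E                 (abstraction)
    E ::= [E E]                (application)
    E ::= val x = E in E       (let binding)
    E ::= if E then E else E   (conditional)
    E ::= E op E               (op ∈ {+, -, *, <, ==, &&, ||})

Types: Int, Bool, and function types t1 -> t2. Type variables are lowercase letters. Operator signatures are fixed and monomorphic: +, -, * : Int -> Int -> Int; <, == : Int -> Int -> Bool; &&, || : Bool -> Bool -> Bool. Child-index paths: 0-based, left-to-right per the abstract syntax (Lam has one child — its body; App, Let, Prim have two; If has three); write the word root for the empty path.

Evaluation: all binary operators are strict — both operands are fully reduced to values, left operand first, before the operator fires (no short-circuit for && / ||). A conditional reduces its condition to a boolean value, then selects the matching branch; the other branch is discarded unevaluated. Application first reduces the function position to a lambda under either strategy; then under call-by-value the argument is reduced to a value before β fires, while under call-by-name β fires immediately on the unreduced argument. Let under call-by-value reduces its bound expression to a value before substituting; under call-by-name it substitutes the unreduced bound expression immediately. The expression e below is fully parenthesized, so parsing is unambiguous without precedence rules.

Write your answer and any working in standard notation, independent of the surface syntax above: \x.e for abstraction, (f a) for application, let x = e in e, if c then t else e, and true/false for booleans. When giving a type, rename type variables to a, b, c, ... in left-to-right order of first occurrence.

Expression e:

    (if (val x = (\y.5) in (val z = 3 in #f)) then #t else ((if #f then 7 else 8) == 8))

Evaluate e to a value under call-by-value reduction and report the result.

Derivation:
step 0: (if (let x = (\y.5) in (let z = 3 in false)) then true else ((if false then 7 else 8) == 8))
step 1: [let@0] (if (let z = 3 in false) then true else ((if false then 7 else 8) == 8))
step 2: [let@0] (if false then true else ((if false then 7 else 8) == 8))
step 3: [if@root] ((if false then 7 else 8) == 8)
step 4: [if@0] (8 == 8)
step 5: [delta@root] true

Answer: true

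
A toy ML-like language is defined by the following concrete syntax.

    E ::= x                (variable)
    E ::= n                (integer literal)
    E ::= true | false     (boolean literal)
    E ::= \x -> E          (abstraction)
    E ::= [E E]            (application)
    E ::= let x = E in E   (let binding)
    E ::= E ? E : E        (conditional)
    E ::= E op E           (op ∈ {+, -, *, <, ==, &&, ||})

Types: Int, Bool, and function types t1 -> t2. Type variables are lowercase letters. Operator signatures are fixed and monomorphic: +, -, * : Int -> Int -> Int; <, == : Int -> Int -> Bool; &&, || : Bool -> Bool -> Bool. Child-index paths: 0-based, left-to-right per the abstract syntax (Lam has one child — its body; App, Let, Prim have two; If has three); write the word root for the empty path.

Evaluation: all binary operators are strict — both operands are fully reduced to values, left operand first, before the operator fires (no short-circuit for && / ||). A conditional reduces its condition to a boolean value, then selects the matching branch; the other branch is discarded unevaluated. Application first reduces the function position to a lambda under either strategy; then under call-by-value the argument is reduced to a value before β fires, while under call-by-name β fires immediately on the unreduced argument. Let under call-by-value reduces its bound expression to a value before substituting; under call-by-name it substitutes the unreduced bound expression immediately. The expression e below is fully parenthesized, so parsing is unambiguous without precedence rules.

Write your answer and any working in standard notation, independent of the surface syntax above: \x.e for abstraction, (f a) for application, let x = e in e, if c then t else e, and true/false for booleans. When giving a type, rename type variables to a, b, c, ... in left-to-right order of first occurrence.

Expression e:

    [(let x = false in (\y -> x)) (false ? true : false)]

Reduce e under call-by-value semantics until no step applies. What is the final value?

Answer: false

Trace:
step 0: ((let x = false in (\y.x)) (if false then true else false))
step 1: [let@0] ((\y.false) (if false then true else false))
step 2: [if@1] ((\y.false) false)
step 3: [beta@root] false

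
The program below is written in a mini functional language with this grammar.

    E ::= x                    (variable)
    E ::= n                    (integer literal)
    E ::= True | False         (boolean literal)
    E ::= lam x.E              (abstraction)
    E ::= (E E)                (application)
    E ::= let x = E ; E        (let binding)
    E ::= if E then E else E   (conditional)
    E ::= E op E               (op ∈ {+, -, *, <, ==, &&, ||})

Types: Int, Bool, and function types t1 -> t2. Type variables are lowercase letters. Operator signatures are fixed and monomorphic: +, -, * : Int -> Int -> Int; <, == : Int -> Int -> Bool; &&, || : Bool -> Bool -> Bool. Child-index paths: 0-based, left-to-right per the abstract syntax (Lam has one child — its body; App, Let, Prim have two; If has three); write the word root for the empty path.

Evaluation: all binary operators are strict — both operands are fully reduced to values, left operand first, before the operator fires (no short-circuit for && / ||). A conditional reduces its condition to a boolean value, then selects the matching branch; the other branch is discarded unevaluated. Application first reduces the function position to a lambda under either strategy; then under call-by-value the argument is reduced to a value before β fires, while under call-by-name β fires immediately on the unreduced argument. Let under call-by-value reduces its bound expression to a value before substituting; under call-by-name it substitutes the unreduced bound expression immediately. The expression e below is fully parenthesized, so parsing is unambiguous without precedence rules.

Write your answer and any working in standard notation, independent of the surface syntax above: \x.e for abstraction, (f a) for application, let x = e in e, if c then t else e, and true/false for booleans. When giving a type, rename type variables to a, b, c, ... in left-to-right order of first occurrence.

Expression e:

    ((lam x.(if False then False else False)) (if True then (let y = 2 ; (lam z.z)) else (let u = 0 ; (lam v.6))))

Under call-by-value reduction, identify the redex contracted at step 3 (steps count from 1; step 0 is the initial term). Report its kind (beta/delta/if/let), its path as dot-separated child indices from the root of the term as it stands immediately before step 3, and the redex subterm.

Answer: beta at root : ((\x.(if false then false else false)) (\z.z))

Trace:
step 0: ((\x.(if false then false else false)) (if true then (let y = 2 in (\z.z)) else (let u = 0 in (\v.6))))
step 1: [if@1] ((\x.(if false then false else false)) (let y = 2 in (\z.z)))
step 2: [let@1] ((\x.(if false then false else false)) (\z.z))
step 3: [beta@root] (if false then false else false)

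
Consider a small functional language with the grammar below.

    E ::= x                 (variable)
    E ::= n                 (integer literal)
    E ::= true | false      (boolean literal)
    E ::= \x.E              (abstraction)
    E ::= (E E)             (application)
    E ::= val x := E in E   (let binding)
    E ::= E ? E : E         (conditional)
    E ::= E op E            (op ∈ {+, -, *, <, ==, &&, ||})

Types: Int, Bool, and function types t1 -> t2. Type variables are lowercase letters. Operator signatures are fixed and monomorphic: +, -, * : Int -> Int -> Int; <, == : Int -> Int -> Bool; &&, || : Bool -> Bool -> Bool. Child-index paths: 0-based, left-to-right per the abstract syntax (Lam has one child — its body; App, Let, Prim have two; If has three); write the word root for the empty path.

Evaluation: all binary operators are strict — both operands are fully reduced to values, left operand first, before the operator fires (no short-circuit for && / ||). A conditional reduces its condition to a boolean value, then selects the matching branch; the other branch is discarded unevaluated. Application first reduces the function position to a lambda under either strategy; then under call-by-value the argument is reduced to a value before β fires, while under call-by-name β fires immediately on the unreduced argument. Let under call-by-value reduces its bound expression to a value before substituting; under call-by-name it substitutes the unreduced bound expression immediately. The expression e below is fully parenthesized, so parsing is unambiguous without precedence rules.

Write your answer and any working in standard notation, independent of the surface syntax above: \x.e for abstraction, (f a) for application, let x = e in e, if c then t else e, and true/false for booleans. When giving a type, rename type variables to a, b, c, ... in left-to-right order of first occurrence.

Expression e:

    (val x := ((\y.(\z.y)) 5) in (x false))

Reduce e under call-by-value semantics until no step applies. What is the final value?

Answer: 5

Trace:
step 0: (let x = ((\y.(\z.y)) 5) in (x false))
step 1: [beta@0] (let x = (\z.5) in (x false))
step 2: [let@root] ((\z.5) false)
step 3: [beta@root] 5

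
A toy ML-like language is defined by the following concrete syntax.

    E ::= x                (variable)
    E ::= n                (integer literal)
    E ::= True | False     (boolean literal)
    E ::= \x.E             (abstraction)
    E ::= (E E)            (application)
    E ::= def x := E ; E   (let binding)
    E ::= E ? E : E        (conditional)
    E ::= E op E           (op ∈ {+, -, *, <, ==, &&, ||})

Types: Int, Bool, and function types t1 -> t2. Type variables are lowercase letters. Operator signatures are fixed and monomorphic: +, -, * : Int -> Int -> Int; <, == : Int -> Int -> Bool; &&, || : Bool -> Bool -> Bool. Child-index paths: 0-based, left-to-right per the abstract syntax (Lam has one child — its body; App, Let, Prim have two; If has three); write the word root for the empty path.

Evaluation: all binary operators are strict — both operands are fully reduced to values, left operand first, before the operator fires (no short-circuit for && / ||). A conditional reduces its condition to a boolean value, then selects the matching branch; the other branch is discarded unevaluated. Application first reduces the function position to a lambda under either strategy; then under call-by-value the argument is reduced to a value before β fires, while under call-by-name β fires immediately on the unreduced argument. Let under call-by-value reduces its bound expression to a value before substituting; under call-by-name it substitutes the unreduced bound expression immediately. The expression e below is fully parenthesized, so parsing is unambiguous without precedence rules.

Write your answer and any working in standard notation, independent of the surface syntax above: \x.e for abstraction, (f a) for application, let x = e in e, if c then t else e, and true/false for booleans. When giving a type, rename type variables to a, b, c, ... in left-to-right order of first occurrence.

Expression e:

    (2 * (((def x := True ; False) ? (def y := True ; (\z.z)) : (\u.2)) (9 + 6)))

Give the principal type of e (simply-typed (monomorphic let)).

Trace:
  unify Int ~ Int
let x : Bool
  unify Bool ~ Bool
let y : Bool
z : a
\z._ : a -> a
\u._ : b -> Int
  unify a -> a ~ b -> Int
  unify a ~ b
  unify b ~ Int
  unify Int ~ Int
  unify Int ~ Int
  unify Int -> Int ~ Int -> c
  unify Int ~ Int
  unify Int ~ c
_ _ : Int
  unify Int ~ Int

Answer: Int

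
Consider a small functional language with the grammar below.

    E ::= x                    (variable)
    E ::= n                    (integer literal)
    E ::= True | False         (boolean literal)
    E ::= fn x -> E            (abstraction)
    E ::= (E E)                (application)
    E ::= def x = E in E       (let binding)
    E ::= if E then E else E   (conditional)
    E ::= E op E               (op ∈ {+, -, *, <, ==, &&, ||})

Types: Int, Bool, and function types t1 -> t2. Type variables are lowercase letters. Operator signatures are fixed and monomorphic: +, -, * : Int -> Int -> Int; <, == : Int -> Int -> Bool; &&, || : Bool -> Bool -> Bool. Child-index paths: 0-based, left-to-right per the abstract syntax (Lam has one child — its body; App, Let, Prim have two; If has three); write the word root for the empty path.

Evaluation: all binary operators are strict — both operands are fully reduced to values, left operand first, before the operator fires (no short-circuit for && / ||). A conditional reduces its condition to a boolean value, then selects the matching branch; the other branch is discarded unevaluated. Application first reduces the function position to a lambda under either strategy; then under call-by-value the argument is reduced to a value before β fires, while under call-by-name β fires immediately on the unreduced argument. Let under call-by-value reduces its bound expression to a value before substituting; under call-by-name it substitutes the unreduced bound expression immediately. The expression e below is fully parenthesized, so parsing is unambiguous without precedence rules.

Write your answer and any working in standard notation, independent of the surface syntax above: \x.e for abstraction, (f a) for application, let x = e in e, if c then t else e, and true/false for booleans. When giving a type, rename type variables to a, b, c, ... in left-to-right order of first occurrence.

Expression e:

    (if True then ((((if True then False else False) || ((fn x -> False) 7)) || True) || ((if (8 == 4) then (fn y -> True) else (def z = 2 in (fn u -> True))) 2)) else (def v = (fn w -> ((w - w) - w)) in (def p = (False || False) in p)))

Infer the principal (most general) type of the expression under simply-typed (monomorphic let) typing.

Derivation:
  unify Bool ~ Bool
  unify Bool ~ Bool
  unify Bool ~ Bool
  unify Bool ~ Bool
\x._ : a -> Bool
  unify a -> Bool ~ Int -> b
  unify a ~ Int
  unify Bool ~ b
_ _ : Bool
  unify Bool ~ Bool
  unify Bool ~ Bool
  unify Bool ~ Bool
  unify Bool ~ Bool
  unify Int ~ Int
  unify Int ~ Int
  unify Bool ~ Bool
\y._ : c -> Bool
let z : Int
\u._ : d -> Bool
  unify c -> Bool ~ d -> Bool
  unify c ~ d
  unify Bool ~ Bool
  unify d -> Bool ~ Int -> e
  unify d ~ Int
  unify Bool ~ e
_ _ : Bool
  unify Bool ~ Bool
w : f
  unify f ~ Int
w : Int
  unify Int ~ Int
  unify Int ~ Int
w : Int
  unify Int ~ Int
\w._ : Int -> Int
let v : Int -> Int
  unify Bool ~ Bool
  unify Bool ~ Bool
let p : Bool
p : Bool
  unify Bool ~ Bool

Answer: Bool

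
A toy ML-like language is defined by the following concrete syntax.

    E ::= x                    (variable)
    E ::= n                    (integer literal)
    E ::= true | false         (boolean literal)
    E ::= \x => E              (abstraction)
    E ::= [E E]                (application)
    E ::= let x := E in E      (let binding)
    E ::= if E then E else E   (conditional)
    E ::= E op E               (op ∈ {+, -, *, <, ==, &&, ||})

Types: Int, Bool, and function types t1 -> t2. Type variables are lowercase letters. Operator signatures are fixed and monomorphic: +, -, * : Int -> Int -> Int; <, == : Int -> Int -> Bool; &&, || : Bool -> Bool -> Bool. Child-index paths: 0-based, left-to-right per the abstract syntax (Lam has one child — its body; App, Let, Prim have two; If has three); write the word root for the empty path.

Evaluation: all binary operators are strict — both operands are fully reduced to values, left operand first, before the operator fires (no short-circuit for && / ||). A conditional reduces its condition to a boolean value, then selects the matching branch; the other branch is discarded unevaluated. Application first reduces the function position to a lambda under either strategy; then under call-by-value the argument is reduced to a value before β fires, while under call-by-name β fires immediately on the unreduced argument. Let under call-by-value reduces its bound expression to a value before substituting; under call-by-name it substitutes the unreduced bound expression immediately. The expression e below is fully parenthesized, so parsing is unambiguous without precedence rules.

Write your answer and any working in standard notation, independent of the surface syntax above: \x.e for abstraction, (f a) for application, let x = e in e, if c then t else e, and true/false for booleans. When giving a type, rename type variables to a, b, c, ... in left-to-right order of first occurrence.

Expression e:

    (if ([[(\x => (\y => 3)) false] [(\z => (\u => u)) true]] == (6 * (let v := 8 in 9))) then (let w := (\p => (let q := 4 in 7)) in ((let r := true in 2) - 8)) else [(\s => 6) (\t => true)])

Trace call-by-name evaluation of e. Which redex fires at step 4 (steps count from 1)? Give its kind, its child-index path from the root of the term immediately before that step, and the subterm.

Answer: delta at 0.1 : (6 * 9)

Working:
step 0: (if ((((\x.(\y.3)) false) ((\z.(\u.u)) true)) == (6 * (let v = 8 in 9))) then (let w = (\p.(let q = 4 in 7)) in ((let r = true in 2) - 8)) else ((\s.6) (\t.true)))
step 1: [beta@0.0.0] (if (((\y.3) ((\z.(\u.u)) true)) == (6 * (let v = 8 in 9))) then (let w = (\p.(let q = 4 in 7)) in ((let r = true in 2) - 8)) else ((\s.6) (\t.true)))
step 2: [beta@0.0] (if (3 == (6 * (let v = 8 in 9))) then (let w = (\p.(let q = 4 in 7)) in ((let r = true in 2) - 8)) else ((\s.6) (\t.true)))
step 3: [let@0.1.1] (if (3 == (6 * 9)) then (let w = (\p.(let q = 4 in 7)) in ((let r = true in 2) - 8)) else ((\s.6) (\t.true)))
step 4: [delta@0.1] (if (3 == 54) then (let w = (\p.(let q = 4 in 7)) in ((let r = true in 2) - 8)) else ((\s.6) (\t.true)))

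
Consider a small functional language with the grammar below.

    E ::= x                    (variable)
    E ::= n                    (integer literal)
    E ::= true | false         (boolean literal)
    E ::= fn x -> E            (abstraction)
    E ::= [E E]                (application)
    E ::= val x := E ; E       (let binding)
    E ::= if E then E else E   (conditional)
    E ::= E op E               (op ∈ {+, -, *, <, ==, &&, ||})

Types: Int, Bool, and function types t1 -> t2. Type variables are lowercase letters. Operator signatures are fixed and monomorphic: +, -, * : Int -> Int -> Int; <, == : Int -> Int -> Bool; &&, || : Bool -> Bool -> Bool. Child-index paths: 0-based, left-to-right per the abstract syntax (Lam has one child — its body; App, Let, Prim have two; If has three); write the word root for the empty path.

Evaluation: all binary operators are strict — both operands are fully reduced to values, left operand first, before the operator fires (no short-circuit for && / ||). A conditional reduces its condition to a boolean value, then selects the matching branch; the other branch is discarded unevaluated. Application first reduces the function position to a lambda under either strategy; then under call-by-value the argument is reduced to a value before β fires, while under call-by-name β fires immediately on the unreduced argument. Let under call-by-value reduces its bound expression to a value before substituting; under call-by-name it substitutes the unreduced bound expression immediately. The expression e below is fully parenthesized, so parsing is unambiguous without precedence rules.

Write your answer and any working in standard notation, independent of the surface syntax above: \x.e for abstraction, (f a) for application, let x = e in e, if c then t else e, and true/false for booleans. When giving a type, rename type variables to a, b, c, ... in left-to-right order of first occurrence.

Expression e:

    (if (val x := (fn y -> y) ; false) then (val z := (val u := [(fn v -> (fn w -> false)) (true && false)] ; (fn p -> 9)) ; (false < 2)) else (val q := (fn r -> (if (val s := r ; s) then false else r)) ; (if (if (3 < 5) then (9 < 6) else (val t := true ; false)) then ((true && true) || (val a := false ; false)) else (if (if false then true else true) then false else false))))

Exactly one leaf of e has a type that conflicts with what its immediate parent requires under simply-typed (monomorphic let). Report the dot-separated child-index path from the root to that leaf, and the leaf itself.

Answer: 1.1.0 : false

Derivation:
y : a
\y._ : a -> a
let x : a -> a
  unify Bool ~ Bool
\w._ : c -> Bool
\v._ : b -> c -> Bool
  unify Bool ~ Bool
  unify Bool ~ Bool
  unify b -> c -> Bool ~ Bool -> d
  unify b ~ Bool
  unify c -> Bool ~ d
_ _ : c -> Bool
let u : c -> Bool
\p._ : e -> Int
let z : e -> Int
  unify Bool ~ Int
  FAIL: mismatch Bool ~ Int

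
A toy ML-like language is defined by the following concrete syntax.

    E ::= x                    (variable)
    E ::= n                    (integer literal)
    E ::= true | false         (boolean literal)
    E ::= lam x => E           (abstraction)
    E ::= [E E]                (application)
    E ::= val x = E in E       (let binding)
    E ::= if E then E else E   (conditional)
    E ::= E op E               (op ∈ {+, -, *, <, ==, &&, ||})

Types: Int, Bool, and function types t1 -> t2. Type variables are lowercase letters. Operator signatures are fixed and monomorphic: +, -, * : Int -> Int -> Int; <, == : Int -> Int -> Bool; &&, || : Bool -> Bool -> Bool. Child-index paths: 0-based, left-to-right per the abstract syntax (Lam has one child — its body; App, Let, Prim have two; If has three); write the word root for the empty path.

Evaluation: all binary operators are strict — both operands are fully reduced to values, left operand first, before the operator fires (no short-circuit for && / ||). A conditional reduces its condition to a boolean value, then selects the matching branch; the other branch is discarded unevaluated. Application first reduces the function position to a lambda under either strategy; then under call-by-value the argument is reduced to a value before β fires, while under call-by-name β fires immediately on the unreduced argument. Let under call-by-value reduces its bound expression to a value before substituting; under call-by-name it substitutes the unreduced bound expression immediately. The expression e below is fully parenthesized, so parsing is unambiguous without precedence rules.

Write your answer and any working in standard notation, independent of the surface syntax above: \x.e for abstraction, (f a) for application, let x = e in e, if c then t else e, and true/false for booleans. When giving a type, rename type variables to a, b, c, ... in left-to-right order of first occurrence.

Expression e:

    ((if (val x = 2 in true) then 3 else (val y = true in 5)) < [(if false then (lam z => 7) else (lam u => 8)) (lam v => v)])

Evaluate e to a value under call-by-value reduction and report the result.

Working:
step 0: ((if (let x = 2 in true) then 3 else (let y = true in 5)) < ((if false then (\z.7) else (\u.8)) (\v.v)))
step 1: [let@0.0] ((if true then 3 else (let y = true in 5)) < ((if false then (\z.7) else (\u.8)) (\v.v)))
step 2: [if@0] (3 < ((if false then (\z.7) else (\u.8)) (\v.v)))
step 3: [if@1.0] (3 < ((\u.8) (\v.v)))
step 4: [beta@1] (3 < 8)
step 5: [delta@root] true

Answer: true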